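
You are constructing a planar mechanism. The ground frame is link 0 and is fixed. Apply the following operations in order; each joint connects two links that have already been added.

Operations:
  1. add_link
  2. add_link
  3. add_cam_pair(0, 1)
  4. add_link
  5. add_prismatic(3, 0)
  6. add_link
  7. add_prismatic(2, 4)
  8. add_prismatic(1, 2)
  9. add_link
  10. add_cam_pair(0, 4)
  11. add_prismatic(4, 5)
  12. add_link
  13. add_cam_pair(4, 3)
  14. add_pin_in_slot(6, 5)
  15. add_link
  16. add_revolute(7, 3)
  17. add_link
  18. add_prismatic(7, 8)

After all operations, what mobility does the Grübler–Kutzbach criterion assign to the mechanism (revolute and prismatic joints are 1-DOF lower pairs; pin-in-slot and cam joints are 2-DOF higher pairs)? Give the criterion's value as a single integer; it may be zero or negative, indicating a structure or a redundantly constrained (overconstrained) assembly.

(L,J1,J2)=(1,0,0); link0 fixed
link1: (2,0,0)
link2: (3,0,0)
C 0-1 [J2]: (3,0,1)
link3: (4,0,1)
P 3-0 [J1]: (4,1,1)
link4: (5,1,1)
P 2-4 [J1]: (5,2,1)
P 1-2 [J1]: (5,3,1)
link5: (6,3,1)
C 0-4 [J2]: (6,3,2)
P 4-5 [J1]: (6,4,2)
link6: (7,4,2)
C 4-3 [J2]: (7,4,3)
PS 6-5 [J2]: (7,4,4)
link7: (8,4,4)
R 7-3 [J1]: (8,5,4)
link8: (9,5,4)
P 7-8 [J1]: (9,6,4)
Grübler: 3·8 − 2·6 − 4 = 8

M = 8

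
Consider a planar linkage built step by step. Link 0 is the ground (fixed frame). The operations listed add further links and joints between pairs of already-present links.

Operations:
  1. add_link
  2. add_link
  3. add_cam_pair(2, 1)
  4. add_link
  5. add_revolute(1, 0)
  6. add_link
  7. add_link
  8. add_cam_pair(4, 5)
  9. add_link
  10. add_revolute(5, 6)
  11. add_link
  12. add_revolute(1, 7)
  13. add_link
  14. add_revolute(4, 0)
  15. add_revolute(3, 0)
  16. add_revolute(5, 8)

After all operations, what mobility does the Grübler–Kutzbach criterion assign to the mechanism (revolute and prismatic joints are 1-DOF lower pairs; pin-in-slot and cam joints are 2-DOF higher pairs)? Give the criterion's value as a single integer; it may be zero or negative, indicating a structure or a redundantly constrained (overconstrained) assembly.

M = 10

L=1 J1=0 J2=0
add link → L=2 J1=0 J2=0
add link → L=3 J1=0 J2=0
C@2,1 dof=2 J2 → L=3 J1=0 J2=1
add link → L=4 J1=0 J2=1
R@1,0 dof=1 J1 → L=4 J1=1 J2=1
add link → L=5 J1=1 J2=1
add link → L=6 J1=1 J2=1
C@4,5 dof=2 J2 → L=6 J1=1 J2=2
add link → L=7 J1=1 J2=2
R@5,6 dof=1 J1 → L=7 J1=2 J2=2
add link → L=8 J1=2 J2=2
R@1,7 dof=1 J1 → L=8 J1=3 J2=2
add link → L=9 J1=3 J2=2
R@4,0 dof=1 J1 → L=9 J1=4 J2=2
R@3,0 dof=1 J1 → L=9 J1=5 J2=2
R@5,8 dof=1 J1 → L=9 J1=6 J2=2
M=3(L−1)−2J1−J2=3·8−2·6−2=10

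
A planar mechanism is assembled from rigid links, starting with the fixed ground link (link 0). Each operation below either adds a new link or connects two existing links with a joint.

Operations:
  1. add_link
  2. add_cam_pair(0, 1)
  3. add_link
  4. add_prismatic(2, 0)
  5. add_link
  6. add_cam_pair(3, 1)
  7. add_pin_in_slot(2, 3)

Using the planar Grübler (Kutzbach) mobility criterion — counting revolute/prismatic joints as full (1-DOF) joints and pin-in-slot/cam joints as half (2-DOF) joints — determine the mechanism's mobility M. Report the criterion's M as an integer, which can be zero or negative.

M = 4

(L,J1,J2)=(1,0,0); link0 fixed
link1: (2,0,0)
C 0-1 [J2]: (2,0,1)
link2: (3,0,1)
P 2-0 [J1]: (3,1,1)
link3: (4,1,1)
C 3-1 [J2]: (4,1,2)
PS 2-3 [J2]: (4,1,3)
Grübler: 3·3 − 2·1 − 3 = 4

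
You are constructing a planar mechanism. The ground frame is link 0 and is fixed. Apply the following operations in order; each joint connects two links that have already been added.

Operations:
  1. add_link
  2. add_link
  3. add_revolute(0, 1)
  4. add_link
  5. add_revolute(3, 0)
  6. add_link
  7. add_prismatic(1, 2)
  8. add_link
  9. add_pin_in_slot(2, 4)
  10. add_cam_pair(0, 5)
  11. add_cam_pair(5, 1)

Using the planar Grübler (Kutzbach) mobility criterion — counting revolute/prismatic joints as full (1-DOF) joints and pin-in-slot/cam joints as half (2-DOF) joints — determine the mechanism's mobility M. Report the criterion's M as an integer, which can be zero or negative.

M = 6

[1;0;0] (link 0 is ground)
L+ [2;0;0]
L+ [3;0;0]
R(0,1)∈J1 [3;1;0]
L+ [4;1;0]
R(3,0)∈J1 [4;2;0]
L+ [5;2;0]
P(1,2)∈J1 [5;3;0]
L+ [6;3;0]
PS(2,4)∈J2 [6;3;1]
C(0,5)∈J2 [6;3;2]
C(5,1)∈J2 [6;3;3]
mobility = 15 − 6 − 3 = 6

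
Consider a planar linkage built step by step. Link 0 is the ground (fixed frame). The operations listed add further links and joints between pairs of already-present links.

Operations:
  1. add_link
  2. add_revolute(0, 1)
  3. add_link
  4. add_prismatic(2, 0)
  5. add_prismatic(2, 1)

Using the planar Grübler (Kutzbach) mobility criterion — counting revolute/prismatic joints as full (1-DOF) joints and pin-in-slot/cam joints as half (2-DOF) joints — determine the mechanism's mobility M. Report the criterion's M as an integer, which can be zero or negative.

L=1 J1=0 J2=0
add link → L=2 J1=0 J2=0
R@0,1 dof=1 J1 → L=2 J1=1 J2=0
add link → L=3 J1=1 J2=0
P@2,0 dof=1 J1 → L=3 J1=2 J2=0
P@2,1 dof=1 J1 → L=3 J1=3 J2=0
M=3(L−1)−2J1−J2=3·2−2·3−0=0

M = 0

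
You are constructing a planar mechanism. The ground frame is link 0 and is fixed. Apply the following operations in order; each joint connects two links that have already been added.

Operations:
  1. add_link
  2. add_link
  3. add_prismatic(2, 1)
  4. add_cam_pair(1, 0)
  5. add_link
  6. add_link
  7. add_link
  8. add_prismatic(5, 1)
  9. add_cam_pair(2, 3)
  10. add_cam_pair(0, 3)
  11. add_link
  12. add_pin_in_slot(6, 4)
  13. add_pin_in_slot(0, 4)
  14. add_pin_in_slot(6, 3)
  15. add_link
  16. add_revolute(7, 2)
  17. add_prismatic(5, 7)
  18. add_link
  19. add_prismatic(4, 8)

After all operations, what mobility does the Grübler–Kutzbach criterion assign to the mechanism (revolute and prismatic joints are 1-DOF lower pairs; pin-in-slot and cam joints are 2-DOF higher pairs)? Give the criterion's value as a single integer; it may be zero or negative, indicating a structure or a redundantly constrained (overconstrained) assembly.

ground; <1,0,0>
#1 <2,0,0>
#2 <3,0,0>
P:2↔1 J1 <3,1,0>
C:1↔0 J2 <3,1,1>
#3 <4,1,1>
#4 <5,1,1>
#5 <6,1,1>
P:5↔1 J1 <6,2,1>
C:2↔3 J2 <6,2,2>
C:0↔3 J2 <6,2,3>
#6 <7,2,3>
PS:6↔4 J2 <7,2,4>
PS:0↔4 J2 <7,2,5>
PS:6↔3 J2 <7,2,6>
#7 <8,2,6>
R:7↔2 J1 <8,3,6>
P:5↔7 J1 <8,4,6>
#8 <9,4,6>
P:4↔8 J1 <9,5,6>
3×8 − 2×5 − 1×6 = 8

M = 8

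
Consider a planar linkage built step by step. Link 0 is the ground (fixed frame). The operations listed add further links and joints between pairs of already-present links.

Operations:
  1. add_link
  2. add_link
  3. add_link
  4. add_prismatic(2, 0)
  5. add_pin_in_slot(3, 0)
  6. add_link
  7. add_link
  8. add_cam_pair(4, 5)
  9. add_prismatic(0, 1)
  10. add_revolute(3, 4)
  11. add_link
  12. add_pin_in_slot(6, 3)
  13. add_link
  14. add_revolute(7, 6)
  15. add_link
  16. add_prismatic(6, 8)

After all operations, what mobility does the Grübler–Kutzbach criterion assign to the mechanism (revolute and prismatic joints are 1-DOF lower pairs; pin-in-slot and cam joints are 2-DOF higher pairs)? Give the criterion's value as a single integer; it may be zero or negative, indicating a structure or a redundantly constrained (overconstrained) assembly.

M = 11

ground; <1,0,0>
#1 <2,0,0>
#2 <3,0,0>
#3 <4,0,0>
P:2↔0 J1 <4,1,0>
PS:3↔0 J2 <4,1,1>
#4 <5,1,1>
#5 <6,1,1>
C:4↔5 J2 <6,1,2>
P:0↔1 J1 <6,2,2>
R:3↔4 J1 <6,3,2>
#6 <7,3,2>
PS:6↔3 J2 <7,3,3>
#7 <8,3,3>
R:7↔6 J1 <8,4,3>
#8 <9,4,3>
P:6↔8 J1 <9,5,3>
3×8 − 2×5 − 1×3 = 11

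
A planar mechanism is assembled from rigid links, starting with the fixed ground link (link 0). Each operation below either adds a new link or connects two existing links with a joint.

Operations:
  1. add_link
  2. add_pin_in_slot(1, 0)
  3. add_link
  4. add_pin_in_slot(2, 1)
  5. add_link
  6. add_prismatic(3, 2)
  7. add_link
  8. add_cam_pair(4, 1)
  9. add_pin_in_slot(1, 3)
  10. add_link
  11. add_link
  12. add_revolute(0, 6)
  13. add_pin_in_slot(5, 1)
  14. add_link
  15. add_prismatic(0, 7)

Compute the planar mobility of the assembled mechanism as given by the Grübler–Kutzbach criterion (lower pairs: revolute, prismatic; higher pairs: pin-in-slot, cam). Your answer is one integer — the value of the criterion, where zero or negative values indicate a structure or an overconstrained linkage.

[1;0;0] (link 0 is ground)
L+ [2;0;0]
PS(1,0)∈J2 [2;0;1]
L+ [3;0;1]
PS(2,1)∈J2 [3;0;2]
L+ [4;0;2]
P(3,2)∈J1 [4;1;2]
L+ [5;1;2]
C(4,1)∈J2 [5;1;3]
PS(1,3)∈J2 [5;1;4]
L+ [6;1;4]
L+ [7;1;4]
R(0,6)∈J1 [7;2;4]
PS(5,1)∈J2 [7;2;5]
L+ [8;2;5]
P(0,7)∈J1 [8;3;5]
mobility = 21 − 6 − 5 = 10

M = 10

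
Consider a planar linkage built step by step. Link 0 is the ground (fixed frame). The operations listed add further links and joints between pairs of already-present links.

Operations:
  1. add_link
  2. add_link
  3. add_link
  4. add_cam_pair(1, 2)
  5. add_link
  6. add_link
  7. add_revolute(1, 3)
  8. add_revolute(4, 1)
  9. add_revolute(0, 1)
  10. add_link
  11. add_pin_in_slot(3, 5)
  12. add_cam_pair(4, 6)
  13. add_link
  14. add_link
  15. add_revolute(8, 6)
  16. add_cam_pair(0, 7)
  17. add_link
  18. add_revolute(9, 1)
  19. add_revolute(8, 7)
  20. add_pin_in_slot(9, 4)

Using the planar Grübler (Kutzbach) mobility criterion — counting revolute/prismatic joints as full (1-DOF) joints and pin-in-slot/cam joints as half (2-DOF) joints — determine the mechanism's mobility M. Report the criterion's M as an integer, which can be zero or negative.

M = 10

[1;0;0] (link 0 is ground)
L+ [2;0;0]
L+ [3;0;0]
L+ [4;0;0]
C(1,2)∈J2 [4;0;1]
L+ [5;0;1]
L+ [6;0;1]
R(1,3)∈J1 [6;1;1]
R(4,1)∈J1 [6;2;1]
R(0,1)∈J1 [6;3;1]
L+ [7;3;1]
PS(3,5)∈J2 [7;3;2]
C(4,6)∈J2 [7;3;3]
L+ [8;3;3]
L+ [9;3;3]
R(8,6)∈J1 [9;4;3]
C(0,7)∈J2 [9;4;4]
L+ [10;4;4]
R(9,1)∈J1 [10;5;4]
R(8,7)∈J1 [10;6;4]
PS(9,4)∈J2 [10;6;5]
mobility = 27 − 12 − 5 = 10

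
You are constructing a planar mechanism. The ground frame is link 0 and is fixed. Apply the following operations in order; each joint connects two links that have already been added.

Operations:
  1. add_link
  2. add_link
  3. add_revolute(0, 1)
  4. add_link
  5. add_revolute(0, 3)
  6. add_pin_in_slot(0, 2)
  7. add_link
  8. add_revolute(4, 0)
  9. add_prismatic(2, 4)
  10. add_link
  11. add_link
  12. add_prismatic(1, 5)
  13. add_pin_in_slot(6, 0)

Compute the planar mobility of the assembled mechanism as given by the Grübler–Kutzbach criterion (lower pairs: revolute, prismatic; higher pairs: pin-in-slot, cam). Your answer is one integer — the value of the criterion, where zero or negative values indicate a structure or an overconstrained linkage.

[1;0;0] (link 0 is ground)
L+ [2;0;0]
L+ [3;0;0]
R(0,1)∈J1 [3;1;0]
L+ [4;1;0]
R(0,3)∈J1 [4;2;0]
PS(0,2)∈J2 [4;2;1]
L+ [5;2;1]
R(4,0)∈J1 [5;3;1]
P(2,4)∈J1 [5;4;1]
L+ [6;4;1]
L+ [7;4;1]
P(1,5)∈J1 [7;5;1]
PS(6,0)∈J2 [7;5;2]
mobility = 18 − 10 − 2 = 6

M = 6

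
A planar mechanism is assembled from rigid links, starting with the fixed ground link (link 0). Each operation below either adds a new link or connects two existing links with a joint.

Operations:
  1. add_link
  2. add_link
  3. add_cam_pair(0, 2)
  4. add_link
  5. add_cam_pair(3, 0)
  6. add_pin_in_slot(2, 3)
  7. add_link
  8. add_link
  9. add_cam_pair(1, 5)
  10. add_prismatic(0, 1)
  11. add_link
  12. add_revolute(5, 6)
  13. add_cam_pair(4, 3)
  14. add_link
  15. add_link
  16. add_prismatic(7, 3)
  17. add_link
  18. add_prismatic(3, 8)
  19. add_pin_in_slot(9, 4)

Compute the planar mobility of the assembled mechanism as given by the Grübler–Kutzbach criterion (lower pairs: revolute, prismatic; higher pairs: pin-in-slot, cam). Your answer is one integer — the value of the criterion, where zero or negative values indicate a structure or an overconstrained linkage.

M = 13

ground; <1,0,0>
#1 <2,0,0>
#2 <3,0,0>
C:0↔2 J2 <3,0,1>
#3 <4,0,1>
C:3↔0 J2 <4,0,2>
PS:2↔3 J2 <4,0,3>
#4 <5,0,3>
#5 <6,0,3>
C:1↔5 J2 <6,0,4>
P:0↔1 J1 <6,1,4>
#6 <7,1,4>
R:5↔6 J1 <7,2,4>
C:4↔3 J2 <7,2,5>
#7 <8,2,5>
#8 <9,2,5>
P:7↔3 J1 <9,3,5>
#9 <10,3,5>
P:3↔8 J1 <10,4,5>
PS:9↔4 J2 <10,4,6>
3×9 − 2×4 − 1×6 = 13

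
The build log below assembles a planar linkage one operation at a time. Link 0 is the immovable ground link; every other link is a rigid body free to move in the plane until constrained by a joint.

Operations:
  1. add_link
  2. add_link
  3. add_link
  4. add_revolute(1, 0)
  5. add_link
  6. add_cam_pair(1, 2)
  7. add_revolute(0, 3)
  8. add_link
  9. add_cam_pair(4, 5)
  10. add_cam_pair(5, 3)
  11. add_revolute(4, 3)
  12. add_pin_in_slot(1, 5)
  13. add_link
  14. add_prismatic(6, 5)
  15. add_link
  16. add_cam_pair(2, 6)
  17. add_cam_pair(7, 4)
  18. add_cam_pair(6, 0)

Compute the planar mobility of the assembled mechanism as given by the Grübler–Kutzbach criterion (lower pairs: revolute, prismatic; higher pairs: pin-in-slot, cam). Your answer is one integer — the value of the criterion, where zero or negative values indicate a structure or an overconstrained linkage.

M = 6

ground; <1,0,0>
#1 <2,0,0>
#2 <3,0,0>
#3 <4,0,0>
R:1↔0 J1 <4,1,0>
#4 <5,1,0>
C:1↔2 J2 <5,1,1>
R:0↔3 J1 <5,2,1>
#5 <6,2,1>
C:4↔5 J2 <6,2,2>
C:5↔3 J2 <6,2,3>
R:4↔3 J1 <6,3,3>
PS:1↔5 J2 <6,3,4>
#6 <7,3,4>
P:6↔5 J1 <7,4,4>
#7 <8,4,4>
C:2↔6 J2 <8,4,5>
C:7↔4 J2 <8,4,6>
C:6↔0 J2 <8,4,7>
3×7 − 2×4 − 1×7 = 6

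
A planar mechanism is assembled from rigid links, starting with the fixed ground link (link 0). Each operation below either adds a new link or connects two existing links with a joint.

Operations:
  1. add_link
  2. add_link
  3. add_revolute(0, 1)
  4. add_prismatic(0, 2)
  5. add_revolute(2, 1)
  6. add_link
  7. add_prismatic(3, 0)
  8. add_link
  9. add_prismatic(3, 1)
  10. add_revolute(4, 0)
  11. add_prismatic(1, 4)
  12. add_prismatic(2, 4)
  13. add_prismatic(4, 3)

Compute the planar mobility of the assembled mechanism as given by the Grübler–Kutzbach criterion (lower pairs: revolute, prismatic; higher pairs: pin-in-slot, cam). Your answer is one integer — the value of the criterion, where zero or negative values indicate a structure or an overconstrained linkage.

L=1 J1=0 J2=0
add link → L=2 J1=0 J2=0
add link → L=3 J1=0 J2=0
R@0,1 dof=1 J1 → L=3 J1=1 J2=0
P@0,2 dof=1 J1 → L=3 J1=2 J2=0
R@2,1 dof=1 J1 → L=3 J1=3 J2=0
add link → L=4 J1=3 J2=0
P@3,0 dof=1 J1 → L=4 J1=4 J2=0
add link → L=5 J1=4 J2=0
P@3,1 dof=1 J1 → L=5 J1=5 J2=0
R@4,0 dof=1 J1 → L=5 J1=6 J2=0
P@1,4 dof=1 J1 → L=5 J1=7 J2=0
P@2,4 dof=1 J1 → L=5 J1=8 J2=0
P@4,3 dof=1 J1 → L=5 J1=9 J2=0
M=3(L−1)−2J1−J2=3·4−2·9−0=-6

M = -6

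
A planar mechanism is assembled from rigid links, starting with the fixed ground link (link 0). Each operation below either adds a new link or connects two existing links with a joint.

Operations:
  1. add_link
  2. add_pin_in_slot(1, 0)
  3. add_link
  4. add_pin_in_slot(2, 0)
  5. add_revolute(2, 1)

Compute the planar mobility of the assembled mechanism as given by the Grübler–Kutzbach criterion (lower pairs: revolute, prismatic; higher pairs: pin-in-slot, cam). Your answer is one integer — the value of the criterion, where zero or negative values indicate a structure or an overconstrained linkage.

M = 2

link 0 = ground. State L|J1|J2 = 1|0|0
+link1  2|0|0
PS(1,0) f=2→J2  2|0|1
+link2  3|0|1
PS(2,0) f=2→J2  3|0|2
R(2,1) f=1→J1  3|1|2
M = 3(3−1)−2·1−2 = 6−2−2 = 2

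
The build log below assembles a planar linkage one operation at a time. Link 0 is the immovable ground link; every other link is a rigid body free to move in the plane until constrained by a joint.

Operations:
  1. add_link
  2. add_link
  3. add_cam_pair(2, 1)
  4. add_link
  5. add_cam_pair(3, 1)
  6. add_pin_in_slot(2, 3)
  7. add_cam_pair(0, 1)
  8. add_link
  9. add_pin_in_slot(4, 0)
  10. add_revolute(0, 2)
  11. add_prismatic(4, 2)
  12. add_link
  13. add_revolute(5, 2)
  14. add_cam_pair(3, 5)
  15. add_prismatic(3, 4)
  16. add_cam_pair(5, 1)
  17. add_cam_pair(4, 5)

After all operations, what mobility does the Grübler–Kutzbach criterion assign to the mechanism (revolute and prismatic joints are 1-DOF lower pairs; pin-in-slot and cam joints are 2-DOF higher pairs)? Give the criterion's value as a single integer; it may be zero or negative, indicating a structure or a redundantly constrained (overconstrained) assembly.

M = -1

[1;0;0] (link 0 is ground)
L+ [2;0;0]
L+ [3;0;0]
C(2,1)∈J2 [3;0;1]
L+ [4;0;1]
C(3,1)∈J2 [4;0;2]
PS(2,3)∈J2 [4;0;3]
C(0,1)∈J2 [4;0;4]
L+ [5;0;4]
PS(4,0)∈J2 [5;0;5]
R(0,2)∈J1 [5;1;5]
P(4,2)∈J1 [5;2;5]
L+ [6;2;5]
R(5,2)∈J1 [6;3;5]
C(3,5)∈J2 [6;3;6]
P(3,4)∈J1 [6;4;6]
C(5,1)∈J2 [6;4;7]
C(4,5)∈J2 [6;4;8]
mobility = 15 − 8 − 8 = -1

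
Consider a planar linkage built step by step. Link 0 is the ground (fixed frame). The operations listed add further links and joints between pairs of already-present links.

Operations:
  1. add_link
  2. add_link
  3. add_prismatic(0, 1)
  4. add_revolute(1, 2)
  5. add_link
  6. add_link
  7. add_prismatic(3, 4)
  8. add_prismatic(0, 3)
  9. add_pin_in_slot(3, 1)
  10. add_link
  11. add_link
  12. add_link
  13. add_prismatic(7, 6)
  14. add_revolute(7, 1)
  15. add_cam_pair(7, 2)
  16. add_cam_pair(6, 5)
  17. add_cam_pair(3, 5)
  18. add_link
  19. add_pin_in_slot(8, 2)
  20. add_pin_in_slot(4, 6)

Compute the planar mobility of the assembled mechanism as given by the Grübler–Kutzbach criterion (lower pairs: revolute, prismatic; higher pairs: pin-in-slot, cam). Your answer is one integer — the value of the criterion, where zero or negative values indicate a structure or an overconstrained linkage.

[1;0;0] (link 0 is ground)
L+ [2;0;0]
L+ [3;0;0]
P(0,1)∈J1 [3;1;0]
R(1,2)∈J1 [3;2;0]
L+ [4;2;0]
L+ [5;2;0]
P(3,4)∈J1 [5;3;0]
P(0,3)∈J1 [5;4;0]
PS(3,1)∈J2 [5;4;1]
L+ [6;4;1]
L+ [7;4;1]
L+ [8;4;1]
P(7,6)∈J1 [8;5;1]
R(7,1)∈J1 [8;6;1]
C(7,2)∈J2 [8;6;2]
C(6,5)∈J2 [8;6;3]
C(3,5)∈J2 [8;6;4]
L+ [9;6;4]
PS(8,2)∈J2 [9;6;5]
PS(4,6)∈J2 [9;6;6]
mobility = 24 − 12 − 6 = 6

M = 6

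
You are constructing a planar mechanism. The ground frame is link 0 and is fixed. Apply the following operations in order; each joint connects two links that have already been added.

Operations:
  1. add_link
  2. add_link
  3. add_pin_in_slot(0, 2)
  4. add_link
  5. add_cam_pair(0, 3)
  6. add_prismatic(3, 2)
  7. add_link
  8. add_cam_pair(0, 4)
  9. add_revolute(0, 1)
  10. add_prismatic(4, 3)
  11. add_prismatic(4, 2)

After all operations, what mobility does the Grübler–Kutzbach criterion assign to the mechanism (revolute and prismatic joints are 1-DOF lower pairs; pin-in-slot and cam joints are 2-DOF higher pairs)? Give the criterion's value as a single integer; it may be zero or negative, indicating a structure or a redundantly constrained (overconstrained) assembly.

ground; <1,0,0>
#1 <2,0,0>
#2 <3,0,0>
PS:0↔2 J2 <3,0,1>
#3 <4,0,1>
C:0↔3 J2 <4,0,2>
P:3↔2 J1 <4,1,2>
#4 <5,1,2>
C:0↔4 J2 <5,1,3>
R:0↔1 J1 <5,2,3>
P:4↔3 J1 <5,3,3>
P:4↔2 J1 <5,4,3>
3×4 − 2×4 − 1×3 = 1

M = 1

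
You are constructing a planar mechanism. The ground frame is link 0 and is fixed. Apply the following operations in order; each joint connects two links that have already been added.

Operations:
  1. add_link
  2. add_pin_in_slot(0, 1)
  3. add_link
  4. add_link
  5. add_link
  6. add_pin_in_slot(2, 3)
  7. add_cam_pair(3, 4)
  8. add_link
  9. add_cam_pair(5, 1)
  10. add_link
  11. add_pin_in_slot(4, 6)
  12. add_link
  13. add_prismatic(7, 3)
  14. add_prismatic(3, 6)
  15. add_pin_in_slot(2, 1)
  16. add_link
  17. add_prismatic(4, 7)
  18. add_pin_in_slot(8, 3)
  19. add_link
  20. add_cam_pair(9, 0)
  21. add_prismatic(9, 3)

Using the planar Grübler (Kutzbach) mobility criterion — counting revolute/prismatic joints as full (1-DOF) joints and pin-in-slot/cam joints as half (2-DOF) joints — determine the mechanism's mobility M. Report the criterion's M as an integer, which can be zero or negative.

M = 11

L=1 J1=0 J2=0
add link → L=2 J1=0 J2=0
PS@0,1 dof=2 J2 → L=2 J1=0 J2=1
add link → L=3 J1=0 J2=1
add link → L=4 J1=0 J2=1
add link → L=5 J1=0 J2=1
PS@2,3 dof=2 J2 → L=5 J1=0 J2=2
C@3,4 dof=2 J2 → L=5 J1=0 J2=3
add link → L=6 J1=0 J2=3
C@5,1 dof=2 J2 → L=6 J1=0 J2=4
add link → L=7 J1=0 J2=4
PS@4,6 dof=2 J2 → L=7 J1=0 J2=5
add link → L=8 J1=0 J2=5
P@7,3 dof=1 J1 → L=8 J1=1 J2=5
P@3,6 dof=1 J1 → L=8 J1=2 J2=5
PS@2,1 dof=2 J2 → L=8 J1=2 J2=6
add link → L=9 J1=2 J2=6
P@4,7 dof=1 J1 → L=9 J1=3 J2=6
PS@8,3 dof=2 J2 → L=9 J1=3 J2=7
add link → L=10 J1=3 J2=7
C@9,0 dof=2 J2 → L=10 J1=3 J2=8
P@9,3 dof=1 J1 → L=10 J1=4 J2=8
M=3(L−1)−2J1−J2=3·9−2·4−8=11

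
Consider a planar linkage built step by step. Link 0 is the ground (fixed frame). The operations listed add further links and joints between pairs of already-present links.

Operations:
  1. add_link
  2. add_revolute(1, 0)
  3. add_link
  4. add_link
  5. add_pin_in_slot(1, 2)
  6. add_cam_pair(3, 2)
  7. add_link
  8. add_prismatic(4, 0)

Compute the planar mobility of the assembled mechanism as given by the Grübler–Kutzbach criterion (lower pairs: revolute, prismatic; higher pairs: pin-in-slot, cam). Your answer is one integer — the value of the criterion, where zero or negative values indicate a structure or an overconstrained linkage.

M = 6

ground; <1,0,0>
#1 <2,0,0>
R:1↔0 J1 <2,1,0>
#2 <3,1,0>
#3 <4,1,0>
PS:1↔2 J2 <4,1,1>
C:3↔2 J2 <4,1,2>
#4 <5,1,2>
P:4↔0 J1 <5,2,2>
3×4 − 2×2 − 1×2 = 6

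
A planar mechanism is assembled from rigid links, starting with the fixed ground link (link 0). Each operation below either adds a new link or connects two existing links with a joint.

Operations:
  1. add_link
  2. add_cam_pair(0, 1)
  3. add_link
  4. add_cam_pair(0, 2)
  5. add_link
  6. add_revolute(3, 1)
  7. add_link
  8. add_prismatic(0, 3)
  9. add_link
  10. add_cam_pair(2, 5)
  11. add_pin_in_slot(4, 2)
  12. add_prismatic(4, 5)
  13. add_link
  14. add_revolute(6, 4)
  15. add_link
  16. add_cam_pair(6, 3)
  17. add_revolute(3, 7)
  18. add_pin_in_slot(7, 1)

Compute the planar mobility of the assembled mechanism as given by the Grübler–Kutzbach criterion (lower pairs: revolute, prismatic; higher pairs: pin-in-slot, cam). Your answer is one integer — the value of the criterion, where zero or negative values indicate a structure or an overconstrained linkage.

M = 5

L=1 J1=0 J2=0
add link → L=2 J1=0 J2=0
C@0,1 dof=2 J2 → L=2 J1=0 J2=1
add link → L=3 J1=0 J2=1
C@0,2 dof=2 J2 → L=3 J1=0 J2=2
add link → L=4 J1=0 J2=2
R@3,1 dof=1 J1 → L=4 J1=1 J2=2
add link → L=5 J1=1 J2=2
P@0,3 dof=1 J1 → L=5 J1=2 J2=2
add link → L=6 J1=2 J2=2
C@2,5 dof=2 J2 → L=6 J1=2 J2=3
PS@4,2 dof=2 J2 → L=6 J1=2 J2=4
P@4,5 dof=1 J1 → L=6 J1=3 J2=4
add link → L=7 J1=3 J2=4
R@6,4 dof=1 J1 → L=7 J1=4 J2=4
add link → L=8 J1=4 J2=4
C@6,3 dof=2 J2 → L=8 J1=4 J2=5
R@3,7 dof=1 J1 → L=8 J1=5 J2=5
PS@7,1 dof=2 J2 → L=8 J1=5 J2=6
M=3(L−1)−2J1−J2=3·7−2·5−6=5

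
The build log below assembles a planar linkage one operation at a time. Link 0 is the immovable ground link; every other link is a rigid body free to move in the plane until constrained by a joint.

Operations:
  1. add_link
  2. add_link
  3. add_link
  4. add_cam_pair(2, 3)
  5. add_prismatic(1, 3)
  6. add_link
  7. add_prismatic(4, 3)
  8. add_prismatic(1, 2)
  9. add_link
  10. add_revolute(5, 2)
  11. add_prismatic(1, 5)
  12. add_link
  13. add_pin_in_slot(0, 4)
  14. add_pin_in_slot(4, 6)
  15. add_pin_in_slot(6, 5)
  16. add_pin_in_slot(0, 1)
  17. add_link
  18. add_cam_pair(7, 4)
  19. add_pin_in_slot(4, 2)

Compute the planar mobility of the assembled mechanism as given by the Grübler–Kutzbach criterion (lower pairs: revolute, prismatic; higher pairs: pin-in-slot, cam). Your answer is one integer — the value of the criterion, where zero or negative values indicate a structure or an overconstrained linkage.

M = 4

ground; <1,0,0>
#1 <2,0,0>
#2 <3,0,0>
#3 <4,0,0>
C:2↔3 J2 <4,0,1>
P:1↔3 J1 <4,1,1>
#4 <5,1,1>
P:4↔3 J1 <5,2,1>
P:1↔2 J1 <5,3,1>
#5 <6,3,1>
R:5↔2 J1 <6,4,1>
P:1↔5 J1 <6,5,1>
#6 <7,5,1>
PS:0↔4 J2 <7,5,2>
PS:4↔6 J2 <7,5,3>
PS:6↔5 J2 <7,5,4>
PS:0↔1 J2 <7,5,5>
#7 <8,5,5>
C:7↔4 J2 <8,5,6>
PS:4↔2 J2 <8,5,7>
3×7 − 2×5 − 1×7 = 4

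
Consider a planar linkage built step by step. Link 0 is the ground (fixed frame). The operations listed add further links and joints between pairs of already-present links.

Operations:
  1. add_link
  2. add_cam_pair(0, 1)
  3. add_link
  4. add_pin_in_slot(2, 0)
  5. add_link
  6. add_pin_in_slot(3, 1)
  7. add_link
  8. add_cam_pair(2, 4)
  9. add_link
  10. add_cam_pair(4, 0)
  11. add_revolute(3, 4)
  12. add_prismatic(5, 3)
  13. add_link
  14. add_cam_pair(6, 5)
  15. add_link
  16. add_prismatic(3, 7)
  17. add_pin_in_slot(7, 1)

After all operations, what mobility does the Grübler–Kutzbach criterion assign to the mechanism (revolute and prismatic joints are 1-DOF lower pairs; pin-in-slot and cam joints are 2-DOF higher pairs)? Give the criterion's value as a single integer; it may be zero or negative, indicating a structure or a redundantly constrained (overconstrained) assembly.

M = 8

[1;0;0] (link 0 is ground)
L+ [2;0;0]
C(0,1)∈J2 [2;0;1]
L+ [3;0;1]
PS(2,0)∈J2 [3;0;2]
L+ [4;0;2]
PS(3,1)∈J2 [4;0;3]
L+ [5;0;3]
C(2,4)∈J2 [5;0;4]
L+ [6;0;4]
C(4,0)∈J2 [6;0;5]
R(3,4)∈J1 [6;1;5]
P(5,3)∈J1 [6;2;5]
L+ [7;2;5]
C(6,5)∈J2 [7;2;6]
L+ [8;2;6]
P(3,7)∈J1 [8;3;6]
PS(7,1)∈J2 [8;3;7]
mobility = 21 − 6 − 7 = 8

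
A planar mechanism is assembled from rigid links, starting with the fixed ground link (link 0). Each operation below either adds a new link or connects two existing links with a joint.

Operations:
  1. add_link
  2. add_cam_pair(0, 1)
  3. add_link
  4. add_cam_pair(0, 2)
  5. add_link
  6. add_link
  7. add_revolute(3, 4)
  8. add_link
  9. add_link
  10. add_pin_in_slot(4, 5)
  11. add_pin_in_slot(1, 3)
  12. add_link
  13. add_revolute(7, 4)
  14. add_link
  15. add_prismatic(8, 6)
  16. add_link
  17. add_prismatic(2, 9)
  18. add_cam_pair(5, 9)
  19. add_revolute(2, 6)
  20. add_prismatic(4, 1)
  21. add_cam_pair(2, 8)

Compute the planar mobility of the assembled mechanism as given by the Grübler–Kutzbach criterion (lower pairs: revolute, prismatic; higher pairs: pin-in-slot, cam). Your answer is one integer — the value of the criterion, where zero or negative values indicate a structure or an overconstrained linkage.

M = 9

(L,J1,J2)=(1,0,0); link0 fixed
link1: (2,0,0)
C 0-1 [J2]: (2,0,1)
link2: (3,0,1)
C 0-2 [J2]: (3,0,2)
link3: (4,0,2)
link4: (5,0,2)
R 3-4 [J1]: (5,1,2)
link5: (6,1,2)
link6: (7,1,2)
PS 4-5 [J2]: (7,1,3)
PS 1-3 [J2]: (7,1,4)
link7: (8,1,4)
R 7-4 [J1]: (8,2,4)
link8: (9,2,4)
P 8-6 [J1]: (9,3,4)
link9: (10,3,4)
P 2-9 [J1]: (10,4,4)
C 5-9 [J2]: (10,4,5)
R 2-6 [J1]: (10,5,5)
P 4-1 [J1]: (10,6,5)
C 2-8 [J2]: (10,6,6)
Grübler: 3·9 − 2·6 − 6 = 9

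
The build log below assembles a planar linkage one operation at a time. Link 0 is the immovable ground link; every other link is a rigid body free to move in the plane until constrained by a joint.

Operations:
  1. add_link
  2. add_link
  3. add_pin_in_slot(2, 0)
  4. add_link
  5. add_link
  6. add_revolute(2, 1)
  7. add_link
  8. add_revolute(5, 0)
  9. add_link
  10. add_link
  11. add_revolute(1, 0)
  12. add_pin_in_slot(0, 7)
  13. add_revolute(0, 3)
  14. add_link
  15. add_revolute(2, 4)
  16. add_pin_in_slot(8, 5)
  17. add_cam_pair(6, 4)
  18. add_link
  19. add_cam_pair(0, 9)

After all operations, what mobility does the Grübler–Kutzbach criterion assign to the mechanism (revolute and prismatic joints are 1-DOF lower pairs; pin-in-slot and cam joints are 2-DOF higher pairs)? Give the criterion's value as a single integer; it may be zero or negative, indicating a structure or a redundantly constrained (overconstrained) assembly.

M = 12

link 0 = ground. State L|J1|J2 = 1|0|0
+link1  2|0|0
+link2  3|0|0
PS(2,0) f=2→J2  3|0|1
+link3  4|0|1
+link4  5|0|1
R(2,1) f=1→J1  5|1|1
+link5  6|1|1
R(5,0) f=1→J1  6|2|1
+link6  7|2|1
+link7  8|2|1
R(1,0) f=1→J1  8|3|1
PS(0,7) f=2→J2  8|3|2
R(0,3) f=1→J1  8|4|2
+link8  9|4|2
R(2,4) f=1→J1  9|5|2
PS(8,5) f=2→J2  9|5|3
C(6,4) f=2→J2  9|5|4
+link9  10|5|4
C(0,9) f=2→J2  10|5|5
M = 3(10−1)−2·5−5 = 27−10−5 = 12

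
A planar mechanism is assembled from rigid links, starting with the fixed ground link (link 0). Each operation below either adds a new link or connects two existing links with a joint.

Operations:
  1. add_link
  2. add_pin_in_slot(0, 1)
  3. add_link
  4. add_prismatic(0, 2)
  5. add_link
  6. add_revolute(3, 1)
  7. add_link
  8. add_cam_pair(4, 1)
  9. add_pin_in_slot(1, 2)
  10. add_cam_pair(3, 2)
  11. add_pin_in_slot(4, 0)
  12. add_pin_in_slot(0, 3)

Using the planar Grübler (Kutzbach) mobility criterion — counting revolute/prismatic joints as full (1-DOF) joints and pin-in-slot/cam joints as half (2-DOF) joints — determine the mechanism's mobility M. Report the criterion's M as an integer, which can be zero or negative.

M = 2

link 0 = ground. State L|J1|J2 = 1|0|0
+link1  2|0|0
PS(0,1) f=2→J2  2|0|1
+link2  3|0|1
P(0,2) f=1→J1  3|1|1
+link3  4|1|1
R(3,1) f=1→J1  4|2|1
+link4  5|2|1
C(4,1) f=2→J2  5|2|2
PS(1,2) f=2→J2  5|2|3
C(3,2) f=2→J2  5|2|4
PS(4,0) f=2→J2  5|2|5
PS(0,3) f=2→J2  5|2|6
M = 3(5−1)−2·2−6 = 12−4−6 = 2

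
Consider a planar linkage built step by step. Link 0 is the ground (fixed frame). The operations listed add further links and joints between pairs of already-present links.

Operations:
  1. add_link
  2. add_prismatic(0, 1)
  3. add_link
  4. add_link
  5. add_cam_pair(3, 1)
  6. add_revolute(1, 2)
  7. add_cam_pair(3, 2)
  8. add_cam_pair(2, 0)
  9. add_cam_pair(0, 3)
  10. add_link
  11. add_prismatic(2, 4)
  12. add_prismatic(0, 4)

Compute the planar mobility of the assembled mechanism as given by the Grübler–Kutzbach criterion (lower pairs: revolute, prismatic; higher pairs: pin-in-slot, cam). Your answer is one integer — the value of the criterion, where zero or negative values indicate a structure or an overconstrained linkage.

link 0 = ground. State L|J1|J2 = 1|0|0
+link1  2|0|0
P(0,1) f=1→J1  2|1|0
+link2  3|1|0
+link3  4|1|0
C(3,1) f=2→J2  4|1|1
R(1,2) f=1→J1  4|2|1
C(3,2) f=2→J2  4|2|2
C(2,0) f=2→J2  4|2|3
C(0,3) f=2→J2  4|2|4
+link4  5|2|4
P(2,4) f=1→J1  5|3|4
P(0,4) f=1→J1  5|4|4
M = 3(5−1)−2·4−4 = 12−8−4 = 0

M = 0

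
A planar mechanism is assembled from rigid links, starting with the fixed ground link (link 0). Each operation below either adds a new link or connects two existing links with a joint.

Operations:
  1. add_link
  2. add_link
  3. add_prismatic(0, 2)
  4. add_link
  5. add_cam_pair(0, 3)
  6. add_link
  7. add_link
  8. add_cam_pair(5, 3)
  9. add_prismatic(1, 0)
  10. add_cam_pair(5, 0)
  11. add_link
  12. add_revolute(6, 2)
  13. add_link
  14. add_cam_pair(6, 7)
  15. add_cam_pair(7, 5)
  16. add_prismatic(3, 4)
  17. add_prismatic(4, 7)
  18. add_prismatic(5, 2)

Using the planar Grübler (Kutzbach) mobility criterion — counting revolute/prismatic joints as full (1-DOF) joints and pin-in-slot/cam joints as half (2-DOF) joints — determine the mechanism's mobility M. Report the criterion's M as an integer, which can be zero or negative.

link 0 = ground. State L|J1|J2 = 1|0|0
+link1  2|0|0
+link2  3|0|0
P(0,2) f=1→J1  3|1|0
+link3  4|1|0
C(0,3) f=2→J2  4|1|1
+link4  5|1|1
+link5  6|1|1
C(5,3) f=2→J2  6|1|2
P(1,0) f=1→J1  6|2|2
C(5,0) f=2→J2  6|2|3
+link6  7|2|3
R(6,2) f=1→J1  7|3|3
+link7  8|3|3
C(6,7) f=2→J2  8|3|4
C(7,5) f=2→J2  8|3|5
P(3,4) f=1→J1  8|4|5
P(4,7) f=1→J1  8|5|5
P(5,2) f=1→J1  8|6|5
M = 3(8−1)−2·6−5 = 21−12−5 = 4

M = 4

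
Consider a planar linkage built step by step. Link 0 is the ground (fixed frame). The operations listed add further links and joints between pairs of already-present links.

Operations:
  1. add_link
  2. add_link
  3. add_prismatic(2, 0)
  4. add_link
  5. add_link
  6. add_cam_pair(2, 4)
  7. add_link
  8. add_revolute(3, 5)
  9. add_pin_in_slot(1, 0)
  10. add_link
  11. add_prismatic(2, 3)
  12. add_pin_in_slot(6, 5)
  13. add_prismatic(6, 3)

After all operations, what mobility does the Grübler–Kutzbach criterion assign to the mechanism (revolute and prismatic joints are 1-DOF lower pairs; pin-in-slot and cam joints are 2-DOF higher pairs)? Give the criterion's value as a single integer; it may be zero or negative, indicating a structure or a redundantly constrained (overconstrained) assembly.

M = 7

link 0 = ground. State L|J1|J2 = 1|0|0
+link1  2|0|0
+link2  3|0|0
P(2,0) f=1→J1  3|1|0
+link3  4|1|0
+link4  5|1|0
C(2,4) f=2→J2  5|1|1
+link5  6|1|1
R(3,5) f=1→J1  6|2|1
PS(1,0) f=2→J2  6|2|2
+link6  7|2|2
P(2,3) f=1→J1  7|3|2
PS(6,5) f=2→J2  7|3|3
P(6,3) f=1→J1  7|4|3
M = 3(7−1)−2·4−3 = 18−8−3 = 7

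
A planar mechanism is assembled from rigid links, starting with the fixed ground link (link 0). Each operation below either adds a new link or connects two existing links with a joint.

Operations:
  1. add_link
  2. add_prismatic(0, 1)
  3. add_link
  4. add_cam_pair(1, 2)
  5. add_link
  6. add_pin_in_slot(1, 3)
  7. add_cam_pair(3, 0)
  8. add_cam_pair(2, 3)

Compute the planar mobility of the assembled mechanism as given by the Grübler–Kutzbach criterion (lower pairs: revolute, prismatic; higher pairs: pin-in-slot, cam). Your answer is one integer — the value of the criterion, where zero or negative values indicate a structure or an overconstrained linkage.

M = 3

L=1 J1=0 J2=0
add link → L=2 J1=0 J2=0
P@0,1 dof=1 J1 → L=2 J1=1 J2=0
add link → L=3 J1=1 J2=0
C@1,2 dof=2 J2 → L=3 J1=1 J2=1
add link → L=4 J1=1 J2=1
PS@1,3 dof=2 J2 → L=4 J1=1 J2=2
C@3,0 dof=2 J2 → L=4 J1=1 J2=3
C@2,3 dof=2 J2 → L=4 J1=1 J2=4
M=3(L−1)−2J1−J2=3·3−2·1−4=3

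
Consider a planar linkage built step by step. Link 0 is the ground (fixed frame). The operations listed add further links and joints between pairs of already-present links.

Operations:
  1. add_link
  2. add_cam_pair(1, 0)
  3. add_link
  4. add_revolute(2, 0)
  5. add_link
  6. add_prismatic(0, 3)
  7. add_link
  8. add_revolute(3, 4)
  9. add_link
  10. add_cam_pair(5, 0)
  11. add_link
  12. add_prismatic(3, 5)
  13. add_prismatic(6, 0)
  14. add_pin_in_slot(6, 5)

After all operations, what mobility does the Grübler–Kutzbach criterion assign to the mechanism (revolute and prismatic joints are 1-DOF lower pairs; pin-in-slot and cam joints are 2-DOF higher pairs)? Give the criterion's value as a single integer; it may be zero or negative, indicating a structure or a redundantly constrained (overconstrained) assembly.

M = 5

ground; <1,0,0>
#1 <2,0,0>
C:1↔0 J2 <2,0,1>
#2 <3,0,1>
R:2↔0 J1 <3,1,1>
#3 <4,1,1>
P:0↔3 J1 <4,2,1>
#4 <5,2,1>
R:3↔4 J1 <5,3,1>
#5 <6,3,1>
C:5↔0 J2 <6,3,2>
#6 <7,3,2>
P:3↔5 J1 <7,4,2>
P:6↔0 J1 <7,5,2>
PS:6↔5 J2 <7,5,3>
3×6 − 2×5 − 1×3 = 5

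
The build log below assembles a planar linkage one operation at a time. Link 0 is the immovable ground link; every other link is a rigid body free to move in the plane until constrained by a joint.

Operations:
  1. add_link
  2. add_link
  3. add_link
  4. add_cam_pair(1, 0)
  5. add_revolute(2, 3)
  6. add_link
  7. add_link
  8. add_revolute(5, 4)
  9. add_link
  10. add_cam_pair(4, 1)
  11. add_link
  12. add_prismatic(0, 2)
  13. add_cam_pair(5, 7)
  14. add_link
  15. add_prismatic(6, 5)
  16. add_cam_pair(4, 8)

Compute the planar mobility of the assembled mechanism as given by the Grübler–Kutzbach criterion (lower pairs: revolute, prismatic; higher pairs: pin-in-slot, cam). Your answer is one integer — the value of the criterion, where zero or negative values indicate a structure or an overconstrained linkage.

ground; <1,0,0>
#1 <2,0,0>
#2 <3,0,0>
#3 <4,0,0>
C:1↔0 J2 <4,0,1>
R:2↔3 J1 <4,1,1>
#4 <5,1,1>
#5 <6,1,1>
R:5↔4 J1 <6,2,1>
#6 <7,2,1>
C:4↔1 J2 <7,2,2>
#7 <8,2,2>
P:0↔2 J1 <8,3,2>
C:5↔7 J2 <8,3,3>
#8 <9,3,3>
P:6↔5 J1 <9,4,3>
C:4↔8 J2 <9,4,4>
3×8 − 2×4 − 1×4 = 12

M = 12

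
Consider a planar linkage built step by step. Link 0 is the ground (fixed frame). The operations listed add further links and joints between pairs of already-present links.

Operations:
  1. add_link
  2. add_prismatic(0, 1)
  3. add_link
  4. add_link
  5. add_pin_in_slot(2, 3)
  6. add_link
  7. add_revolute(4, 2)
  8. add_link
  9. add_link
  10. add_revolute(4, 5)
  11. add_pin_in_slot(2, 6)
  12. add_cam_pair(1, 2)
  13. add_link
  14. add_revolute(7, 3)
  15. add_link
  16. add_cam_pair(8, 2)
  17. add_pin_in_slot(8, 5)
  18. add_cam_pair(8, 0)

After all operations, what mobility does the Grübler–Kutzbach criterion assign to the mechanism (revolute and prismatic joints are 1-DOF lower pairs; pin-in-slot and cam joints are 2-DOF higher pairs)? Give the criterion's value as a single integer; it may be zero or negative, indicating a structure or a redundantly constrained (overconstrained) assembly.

L=1 J1=0 J2=0
add link → L=2 J1=0 J2=0
P@0,1 dof=1 J1 → L=2 J1=1 J2=0
add link → L=3 J1=1 J2=0
add link → L=4 J1=1 J2=0
PS@2,3 dof=2 J2 → L=4 J1=1 J2=1
add link → L=5 J1=1 J2=1
R@4,2 dof=1 J1 → L=5 J1=2 J2=1
add link → L=6 J1=2 J2=1
add link → L=7 J1=2 J2=1
R@4,5 dof=1 J1 → L=7 J1=3 J2=1
PS@2,6 dof=2 J2 → L=7 J1=3 J2=2
C@1,2 dof=2 J2 → L=7 J1=3 J2=3
add link → L=8 J1=3 J2=3
R@7,3 dof=1 J1 → L=8 J1=4 J2=3
add link → L=9 J1=4 J2=3
C@8,2 dof=2 J2 → L=9 J1=4 J2=4
PS@8,5 dof=2 J2 → L=9 J1=4 J2=5
C@8,0 dof=2 J2 → L=9 J1=4 J2=6
M=3(L−1)−2J1−J2=3·8−2·4−6=10

M = 10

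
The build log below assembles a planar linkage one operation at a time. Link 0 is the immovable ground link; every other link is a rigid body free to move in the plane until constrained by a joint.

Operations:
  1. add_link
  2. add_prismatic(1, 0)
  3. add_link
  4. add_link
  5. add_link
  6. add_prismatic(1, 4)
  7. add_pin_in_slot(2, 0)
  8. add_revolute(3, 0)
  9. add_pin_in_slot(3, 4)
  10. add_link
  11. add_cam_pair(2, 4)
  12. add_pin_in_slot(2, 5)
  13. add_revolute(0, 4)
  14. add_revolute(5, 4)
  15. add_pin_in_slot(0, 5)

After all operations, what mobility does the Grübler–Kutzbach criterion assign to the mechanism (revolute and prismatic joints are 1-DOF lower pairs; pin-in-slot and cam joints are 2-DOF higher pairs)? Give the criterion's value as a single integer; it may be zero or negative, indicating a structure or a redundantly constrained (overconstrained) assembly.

M = 0

L=1 J1=0 J2=0
add link → L=2 J1=0 J2=0
P@1,0 dof=1 J1 → L=2 J1=1 J2=0
add link → L=3 J1=1 J2=0
add link → L=4 J1=1 J2=0
add link → L=5 J1=1 J2=0
P@1,4 dof=1 J1 → L=5 J1=2 J2=0
PS@2,0 dof=2 J2 → L=5 J1=2 J2=1
R@3,0 dof=1 J1 → L=5 J1=3 J2=1
PS@3,4 dof=2 J2 → L=5 J1=3 J2=2
add link → L=6 J1=3 J2=2
C@2,4 dof=2 J2 → L=6 J1=3 J2=3
PS@2,5 dof=2 J2 → L=6 J1=3 J2=4
R@0,4 dof=1 J1 → L=6 J1=4 J2=4
R@5,4 dof=1 J1 → L=6 J1=5 J2=4
PS@0,5 dof=2 J2 → L=6 J1=5 J2=5
M=3(L−1)−2J1−J2=3·5−2·5−5=0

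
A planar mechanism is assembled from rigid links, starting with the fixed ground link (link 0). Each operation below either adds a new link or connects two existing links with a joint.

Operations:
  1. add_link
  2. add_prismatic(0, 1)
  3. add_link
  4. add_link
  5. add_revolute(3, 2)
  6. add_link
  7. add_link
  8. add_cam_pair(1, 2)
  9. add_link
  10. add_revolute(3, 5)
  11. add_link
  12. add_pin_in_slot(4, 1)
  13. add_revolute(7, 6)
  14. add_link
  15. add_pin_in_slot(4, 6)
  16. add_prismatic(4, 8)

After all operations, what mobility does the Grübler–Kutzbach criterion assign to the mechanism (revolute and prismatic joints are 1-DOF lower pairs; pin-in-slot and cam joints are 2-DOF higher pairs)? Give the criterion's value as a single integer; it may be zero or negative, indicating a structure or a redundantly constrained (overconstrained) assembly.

M = 11

ground; <1,0,0>
#1 <2,0,0>
P:0↔1 J1 <2,1,0>
#2 <3,1,0>
#3 <4,1,0>
R:3↔2 J1 <4,2,0>
#4 <5,2,0>
#5 <6,2,0>
C:1↔2 J2 <6,2,1>
#6 <7,2,1>
R:3↔5 J1 <7,3,1>
#7 <8,3,1>
PS:4↔1 J2 <8,3,2>
R:7↔6 J1 <8,4,2>
#8 <9,4,2>
PS:4↔6 J2 <9,4,3>
P:4↔8 J1 <9,5,3>
3×8 − 2×5 − 1×3 = 11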